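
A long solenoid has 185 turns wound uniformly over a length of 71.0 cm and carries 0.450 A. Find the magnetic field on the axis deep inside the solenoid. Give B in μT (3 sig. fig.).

B ≈ 147 μT

Inside a long solenoid, B = μ₀nI with n = 260.6 turns/m.
B = 4π×10⁻⁷ × 260.6 × 0.450 = 1.47×10⁻⁴ T.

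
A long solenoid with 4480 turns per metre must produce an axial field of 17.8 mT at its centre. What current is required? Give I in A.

Inside a long solenoid B = μ₀nI with n = 4480 m⁻¹, so I = B/(μ₀n).
I = 1.78×10⁻² / (4π×10⁻⁷ × 4480) = 3.16 A.

I ≈ 3.16 A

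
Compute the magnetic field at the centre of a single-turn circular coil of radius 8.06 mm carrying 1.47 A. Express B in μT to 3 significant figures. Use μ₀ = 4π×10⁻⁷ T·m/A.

At the centre of a circular loop the Biot–Savart law gives B = μ₀I/(2R).
B = (4π×10⁻⁷ × 1.47) / (2 × 0.00806) = 1.15×10⁻⁴ T.

B ≈ 115 μT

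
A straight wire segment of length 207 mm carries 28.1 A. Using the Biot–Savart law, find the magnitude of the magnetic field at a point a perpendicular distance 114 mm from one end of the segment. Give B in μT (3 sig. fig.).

For a finite straight segment, B = (μ₀I/4πd)(sinθ₁ + sinθ₂), where θ₁, θ₂ are the angles from the perpendicular to each end.
The perpendicular foot is at one end, so the two end-offsets along the wire are 0 and L = 0.207 m.
sinθ₁ = 0/√(0²+0.114²) = 0.0000; sinθ₂ = 0.207/√(0.207²+0.114²) = 0.8759.
B = (4π×10⁻⁷ × 28.1) / (4π × 0.114) × (0.0000 + 0.8759) = 2.16×10⁻⁵ T.

B ≈ 21.6 μT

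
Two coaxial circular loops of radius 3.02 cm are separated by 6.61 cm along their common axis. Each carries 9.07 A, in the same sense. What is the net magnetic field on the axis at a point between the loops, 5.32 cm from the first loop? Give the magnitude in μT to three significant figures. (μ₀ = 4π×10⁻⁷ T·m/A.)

B ≈ 169 μT

Each loop contributes B = μ₀IR²/[2(R²+z²)^(3/2)] on the axis, with z measured from that loop.
Loop 1 (z = 0.0532 m): B₁ = 2.27×10⁻⁵ T. Loop 2 (z = 0.0129 m): B₂ = 1.47×10⁻⁴ T.
The fields add: B = B₁ + B₂ = 1.69×10⁻⁴ T.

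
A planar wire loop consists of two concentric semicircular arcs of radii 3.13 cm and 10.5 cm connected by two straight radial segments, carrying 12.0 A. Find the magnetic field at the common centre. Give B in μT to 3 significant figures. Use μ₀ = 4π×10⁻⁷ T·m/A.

B ≈ 84.5 μT

The radial connectors point toward the centre, so dl × r̂ = 0 and they contribute nothing.
Each semicircle gives μ₀I/(4R): inner arc 1.20×10⁻⁴ T, outer arc 3.59×10⁻⁵ T.
The two arcs carry current in opposite angular senses, so their fields oppose: B = |1.20×10⁻⁴ − 3.59×10⁻⁵| = 8.45×10⁻⁵ T.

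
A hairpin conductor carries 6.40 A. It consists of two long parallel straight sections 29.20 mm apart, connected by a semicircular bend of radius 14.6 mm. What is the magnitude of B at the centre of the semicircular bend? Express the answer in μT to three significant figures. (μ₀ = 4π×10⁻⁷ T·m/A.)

The semicircular arc contributes B_arc = μ₀I·π/(4πR) = μ₀I/(4R) = 1.38×10⁻⁴ T.
Each semi-infinite lead is at perpendicular distance R = 0.0146 m from the centre, with the perpendicular foot at its near end, so it contributes μ₀I/(4πR); both point the same way, together 8.77×10⁻⁵ T.
Arc and leads all point the same direction: B = 1.38×10⁻⁴ + 8.77×10⁻⁵ = 2.25×10⁻⁴ T.

B ≈ 225 μT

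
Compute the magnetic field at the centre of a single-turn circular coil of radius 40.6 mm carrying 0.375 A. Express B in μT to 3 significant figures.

B ≈ 5.80 μT

At the centre of a circular loop the Biot–Savart law gives B = μ₀I/(2R).
B = (4π×10⁻⁷ × 0.375) / (2 × 0.0406) = 5.80×10⁻⁶ T.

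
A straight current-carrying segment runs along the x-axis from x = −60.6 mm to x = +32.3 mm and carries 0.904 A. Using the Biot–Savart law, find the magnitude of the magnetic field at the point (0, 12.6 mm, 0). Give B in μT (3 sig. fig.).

For a finite straight segment, B = (μ₀I/4πd)(sinθ₁ + sinθ₂), where θ₁, θ₂ are the angles from the perpendicular to each end.
The perpendicular distance is d = 0.0126 m; the end-offsets along the wire are a = 0.0606 m and b = 0.0323 m.
sinθ₁ = 0.0606/√(0.0606²+0.0126²) = 0.9791; sinθ₂ = 0.0323/√(0.0323²+0.0126²) = 0.9316.
B = (4π×10⁻⁷ × 0.904) / (4π × 0.0126) × (0.9791 + 0.9316) = 1.37×10⁻⁵ T.

B ≈ 13.7 μT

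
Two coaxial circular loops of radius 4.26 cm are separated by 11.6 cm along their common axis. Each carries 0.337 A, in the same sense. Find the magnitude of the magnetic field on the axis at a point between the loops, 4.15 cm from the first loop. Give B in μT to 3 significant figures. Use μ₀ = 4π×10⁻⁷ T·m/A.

B ≈ 2.43 μT

Each loop contributes B = μ₀IR²/[2(R²+z²)^(3/2)] on the axis, with z measured from that loop.
Loop 1 (z = 0.0415 m): B₁ = 1.83×10⁻⁶ T. Loop 2 (z = 0.0745 m): B₂ = 6.08×10⁻⁷ T.
The fields add: B = B₁ + B₂ = 2.43×10⁻⁶ T.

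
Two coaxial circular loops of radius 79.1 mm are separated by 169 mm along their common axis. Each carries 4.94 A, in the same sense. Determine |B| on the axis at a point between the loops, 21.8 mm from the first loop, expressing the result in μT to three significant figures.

Each loop contributes B = μ₀IR²/[2(R²+z²)^(3/2)] on the axis, with z measured from that loop.
Loop 1 (z = 0.0218 m): B₁ = 3.52×10⁻⁵ T. Loop 2 (z = 0.1472 m): B₂ = 4.16×10⁻⁶ T.
The fields add: B = B₁ + B₂ = 3.93×10⁻⁵ T.

B ≈ 39.3 μT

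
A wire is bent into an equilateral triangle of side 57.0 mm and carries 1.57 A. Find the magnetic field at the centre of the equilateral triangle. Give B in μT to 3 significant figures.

B ≈ 49.6 μT

Each side is a finite straight segment at perpendicular distance d = a/(2 tan(π/3)) = 0.01645 m from the centre, with end-angles ±π/3.
One side contributes B₁ = (μ₀I/4πd)·2 sin(π/3) = 1.65×10⁻⁵ T.
All 3 sides add in the same direction: B = 3 × 1.65×10⁻⁵ = 4.96×10⁻⁵ T.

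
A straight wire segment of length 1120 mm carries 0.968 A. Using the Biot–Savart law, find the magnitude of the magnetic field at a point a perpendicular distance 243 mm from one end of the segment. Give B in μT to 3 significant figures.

For a finite straight segment, B = (μ₀I/4πd)(sinθ₁ + sinθ₂), where θ₁, θ₂ are the angles from the perpendicular to each end.
The perpendicular foot is at one end, so the two end-offsets along the wire are 0 and L = 1.12 m.
sinθ₁ = 0/√(0²+0.243²) = 0.0000; sinθ₂ = 1.12/√(1.12²+0.243²) = 0.9773.
B = (4π×10⁻⁷ × 0.968) / (4π × 0.243) × (0.0000 + 0.9773) = 3.89×10⁻⁷ T.

B ≈ 0.389 μT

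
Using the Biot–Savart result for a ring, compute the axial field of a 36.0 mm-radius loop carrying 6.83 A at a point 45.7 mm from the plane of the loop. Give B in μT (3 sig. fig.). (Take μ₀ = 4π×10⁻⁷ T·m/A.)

B ≈ 28.2 μT

On the axis of a circular loop, B = μ₀IR² / [2(R²+z²)^(3/2)].
R² + z² = (0.036)² + (0.0457)² = 0.003384 m², and (R²+z²)^(3/2) = 1.97×10⁻⁴ m³.
B = (4π×10⁻⁷ × 6.83 × 0.001296) / (2 × 1.97×10⁻⁴) = 2.82×10⁻⁵ T.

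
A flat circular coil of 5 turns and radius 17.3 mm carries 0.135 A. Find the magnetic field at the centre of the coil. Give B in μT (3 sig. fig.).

For an N-turn flat coil, B = Nμ₀I/(2R) with R = 0.0173 m.
B = 5 × 4.90×10⁻⁶ T = 2.45×10⁻⁵ T.

B ≈ 24.5 μT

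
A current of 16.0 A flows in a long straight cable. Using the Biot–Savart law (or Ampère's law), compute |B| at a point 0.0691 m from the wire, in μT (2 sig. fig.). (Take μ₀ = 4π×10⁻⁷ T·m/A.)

For an infinitely long straight wire, B = μ₀I/(2πd).
B = (4π×10⁻⁷ × 16.0) / (2π × 0.0691) = 4.63×10⁻⁵ T.

B ≈ 46 μT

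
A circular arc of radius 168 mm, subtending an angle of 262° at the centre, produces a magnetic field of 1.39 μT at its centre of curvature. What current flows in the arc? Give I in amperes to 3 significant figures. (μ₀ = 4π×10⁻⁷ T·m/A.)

I ≈ 0.511 A

For a circular arc, B = μ₀Iφ/(4πR) with φ in radians; here φ = 4.573 rad.
So I = 4πRB/(μ₀φ) = 4π × 0.168 × 1.39×10⁻⁶ / (4π×10⁻⁷ × 4.573) = 0.511 A.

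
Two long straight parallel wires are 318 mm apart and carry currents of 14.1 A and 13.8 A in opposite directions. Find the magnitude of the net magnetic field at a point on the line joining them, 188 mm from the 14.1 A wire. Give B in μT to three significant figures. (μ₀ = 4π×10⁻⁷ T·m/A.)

B ≈ 36.2 μT

Each long wire gives B = μ₀I/(2πd). Distances are d₁ = 0.188 m and d₂ = 0.13 m.
B₁ = 1.50×10⁻⁵ T, B₂ = 2.12×10⁻⁵ T.
Between antiparallel currents both contributions point the same way, so they add. B = B₁ + B₂ = 1.50×10⁻⁵ + 2.12×10⁻⁵ = 3.62×10⁻⁵ T.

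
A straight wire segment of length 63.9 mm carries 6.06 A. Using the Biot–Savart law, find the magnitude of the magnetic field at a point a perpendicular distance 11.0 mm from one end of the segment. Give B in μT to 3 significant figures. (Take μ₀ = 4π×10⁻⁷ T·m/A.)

For a finite straight segment, B = (μ₀I/4πd)(sinθ₁ + sinθ₂), where θ₁, θ₂ are the angles from the perpendicular to each end.
The perpendicular foot is at one end, so the two end-offsets along the wire are 0 and L = 0.0639 m.
sinθ₁ = 0/√(0²+0.011²) = 0.0000; sinθ₂ = 0.0639/√(0.0639²+0.011²) = 0.9855.
B = (4π×10⁻⁷ × 6.06) / (4π × 0.011) × (0.0000 + 0.9855) = 5.43×10⁻⁵ T.

B ≈ 54.3 μT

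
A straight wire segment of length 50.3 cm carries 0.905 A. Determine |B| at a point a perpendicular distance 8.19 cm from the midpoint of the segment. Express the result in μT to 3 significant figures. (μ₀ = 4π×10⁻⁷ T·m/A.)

B ≈ 2.10 μT

For a finite straight segment, B = (μ₀I/4πd)(sinθ₁ + sinθ₂), where θ₁, θ₂ are the angles from the perpendicular to each end.
The perpendicular from the point meets the wire at its midpoint, so each end is L/2 = 0.2515 m away along the wire.
sinθ₁ = 0.2515/√(0.2515²+0.0819²) = 0.9509; sinθ₂ = 0.2515/√(0.2515²+0.0819²) = 0.9509.
B = (4π×10⁻⁷ × 0.905) / (4π × 0.0819) × (0.9509 + 0.9509) = 2.10×10⁻⁶ T.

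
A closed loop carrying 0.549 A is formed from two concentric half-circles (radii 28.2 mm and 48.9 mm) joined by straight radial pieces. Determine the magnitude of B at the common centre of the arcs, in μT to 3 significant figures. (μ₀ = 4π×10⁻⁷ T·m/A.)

B ≈ 2.59 μT

The radial connectors point toward the centre, so dl × r̂ = 0 and they contribute nothing.
Each semicircle gives μ₀I/(4R): inner arc 6.12×10⁻⁶ T, outer arc 3.53×10⁻⁶ T.
The two arcs carry current in opposite angular senses, so their fields oppose: B = |6.12×10⁻⁶ − 3.53×10⁻⁶| = 2.59×10⁻⁶ T.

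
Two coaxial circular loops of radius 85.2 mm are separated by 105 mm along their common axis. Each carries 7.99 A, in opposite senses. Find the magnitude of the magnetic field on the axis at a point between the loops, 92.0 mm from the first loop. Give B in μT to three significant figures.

Each loop contributes B = μ₀IR²/[2(R²+z²)^(3/2)] on the axis, with z measured from that loop.
Loop 1 (z = 0.092 m): B₁ = 1.85×10⁻⁵ T. Loop 2 (z = 0.013 m): B₂ = 5.69×10⁻⁵ T.
The fields oppose: B = |B₁ − B₂| = 3.84×10⁻⁵ T.

B ≈ 38.4 μT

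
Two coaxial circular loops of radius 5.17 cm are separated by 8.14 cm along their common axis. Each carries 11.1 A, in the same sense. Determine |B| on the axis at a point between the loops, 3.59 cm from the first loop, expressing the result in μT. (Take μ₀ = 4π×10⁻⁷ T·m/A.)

Each loop contributes B = μ₀IR²/[2(R²+z²)^(3/2)] on the axis, with z measured from that loop.
Loop 1 (z = 0.0359 m): B₁ = 7.48×10⁻⁵ T. Loop 2 (z = 0.0455 m): B₂ = 5.71×10⁻⁵ T.
The fields add: B = B₁ + B₂ = 1.32×10⁻⁴ T.

B ≈ 132 μT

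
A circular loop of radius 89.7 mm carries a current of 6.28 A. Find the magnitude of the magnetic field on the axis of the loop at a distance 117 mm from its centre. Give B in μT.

B ≈ 9.91 μT

On the axis of a circular loop, B = μ₀IR² / [2(R²+z²)^(3/2)].
R² + z² = (0.0897)² + (0.117)² = 0.02174 m², and (R²+z²)^(3/2) = 3.20×10⁻³ m³.
B = (4π×10⁻⁷ × 6.28 × 0.008046) / (2 × 3.20×10⁻³) = 9.91×10⁻⁶ T.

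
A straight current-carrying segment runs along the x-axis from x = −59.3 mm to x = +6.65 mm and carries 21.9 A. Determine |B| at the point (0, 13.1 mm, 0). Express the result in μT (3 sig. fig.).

B ≈ 239 μT

For a finite straight segment, B = (μ₀I/4πd)(sinθ₁ + sinθ₂), where θ₁, θ₂ are the angles from the perpendicular to each end.
The perpendicular distance is d = 0.0131 m; the end-offsets along the wire are a = 0.0593 m and b = 0.00665 m.
sinθ₁ = 0.0593/√(0.0593²+0.0131²) = 0.9765; sinθ₂ = 0.00665/√(0.00665²+0.0131²) = 0.4527.
B = (4π×10⁻⁷ × 21.9) / (4π × 0.0131) × (0.9765 + 0.4527) = 2.39×10⁻⁴ T.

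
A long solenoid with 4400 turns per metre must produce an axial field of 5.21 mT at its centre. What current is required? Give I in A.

Inside a long solenoid B = μ₀nI with n = 4400 m⁻¹, so I = B/(μ₀n).
I = 5.21×10⁻³ / (4π×10⁻⁷ × 4400) = 0.942 A.

I ≈ 0.942 A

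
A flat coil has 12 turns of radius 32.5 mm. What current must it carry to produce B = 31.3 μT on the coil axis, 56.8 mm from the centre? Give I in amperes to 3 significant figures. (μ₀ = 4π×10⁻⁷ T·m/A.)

I ≈ 1.10 A

For an N-turn coil, B = Nμ₀IR²/[2(R²+z²)^(3/2)] with R = 0.0325 m, z = 0.0568 m, so I = 2B(R²+z²)^(3/2)/(Nμ₀R²) = 2 × 3.13×10⁻⁵ × 2.80×10⁻⁴ / (12 × 4π×10⁻⁷ × 0.001056) = 1.10 A.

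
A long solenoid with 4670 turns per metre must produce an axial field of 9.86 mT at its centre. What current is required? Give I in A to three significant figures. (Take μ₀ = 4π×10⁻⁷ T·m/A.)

I ≈ 1.68 A

Inside a long solenoid B = μ₀nI with n = 4670 m⁻¹, so I = B/(μ₀n).
I = 9.86×10⁻³ / (4π×10⁻⁷ × 4670) = 1.68 A.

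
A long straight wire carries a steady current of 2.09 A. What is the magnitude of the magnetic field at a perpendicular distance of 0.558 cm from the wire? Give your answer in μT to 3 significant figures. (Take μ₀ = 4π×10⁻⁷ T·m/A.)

B ≈ 74.9 μT

For an infinitely long straight wire, B = μ₀I/(2πd).
B = (4π×10⁻⁷ × 2.09) / (2π × 0.00558) = 7.49×10⁻⁵ T.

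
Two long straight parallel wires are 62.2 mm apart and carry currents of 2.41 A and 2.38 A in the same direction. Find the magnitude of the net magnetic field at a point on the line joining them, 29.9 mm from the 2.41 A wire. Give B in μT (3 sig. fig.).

B ≈ 1.38 μT

Each long wire gives B = μ₀I/(2πd). Distances are d₁ = 0.0299 m and d₂ = 0.0323 m.
B₁ = 1.61×10⁻⁵ T, B₂ = 1.47×10⁻⁵ T.
Between parallel currents the two contributions point in opposite directions, so they subtract. B = |B₁ − B₂| = |1.61×10⁻⁵ − 1.47×10⁻⁵| = 1.38×10⁻⁶ T.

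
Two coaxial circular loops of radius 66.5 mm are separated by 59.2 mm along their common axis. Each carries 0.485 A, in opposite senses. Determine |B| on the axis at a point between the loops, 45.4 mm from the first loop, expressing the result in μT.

B ≈ 1.72 μT

Each loop contributes B = μ₀IR²/[2(R²+z²)^(3/2)] on the axis, with z measured from that loop.
Loop 1 (z = 0.0454 m): B₁ = 2.58×10⁻⁶ T. Loop 2 (z = 0.0138 m): B₂ = 4.30×10⁻⁶ T.
The fields oppose: B = |B₁ − B₂| = 1.72×10⁻⁶ T.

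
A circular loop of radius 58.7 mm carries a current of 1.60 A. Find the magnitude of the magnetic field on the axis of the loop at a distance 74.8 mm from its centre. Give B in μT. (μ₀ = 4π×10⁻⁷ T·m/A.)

B ≈ 4.03 μT

On the axis of a circular loop, B = μ₀IR² / [2(R²+z²)^(3/2)].
R² + z² = (0.0587)² + (0.0748)² = 0.009041 m², and (R²+z²)^(3/2) = 8.60×10⁻⁴ m³.
B = (4π×10⁻⁷ × 1.60 × 0.003446) / (2 × 8.60×10⁻⁴) = 4.03×10⁻⁶ T.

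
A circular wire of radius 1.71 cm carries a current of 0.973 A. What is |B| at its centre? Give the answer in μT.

B ≈ 35.8 μT

At the centre of a circular loop the Biot–Savart law gives B = μ₀I/(2R).
B = (4π×10⁻⁷ × 0.973) / (2 × 0.0171) = 3.58×10⁻⁵ T.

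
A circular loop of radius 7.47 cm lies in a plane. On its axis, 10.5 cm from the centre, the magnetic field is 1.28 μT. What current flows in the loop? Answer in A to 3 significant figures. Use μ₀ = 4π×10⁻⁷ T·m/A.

I ≈ 0.781 A

On the axis of a loop, B = μ₀IR²/[2(R²+z²)^(3/2)], so I = 2B(R²+z²)^(3/2)/(μ₀R²).
R² + z² = 0.00558 + 0.01102 = 0.01661 m²; raised to 3/2 gives 2.14×10⁻³ m³.
I = 2 × 1.28×10⁻⁶ × 2.14×10⁻³ / (1.26×10⁻⁶ × 0.00558) = 0.781 A.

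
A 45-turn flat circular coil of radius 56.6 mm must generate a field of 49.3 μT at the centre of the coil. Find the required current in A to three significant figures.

For an N-turn coil, B = Nμ₀I/(2R) with R = 0.0566 m, so I = 2RB/(Nμ₀) = 2 × 0.0566 × 4.93×10⁻⁵ / (45 × 4π×10⁻⁷) = 9.87×10⁻² A.

I ≈ 0.0987 A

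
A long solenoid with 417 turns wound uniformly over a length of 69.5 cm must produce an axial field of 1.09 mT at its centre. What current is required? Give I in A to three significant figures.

I ≈ 1.45 A

Inside a long solenoid B = μ₀nI with n = 600 m⁻¹, so I = B/(μ₀n).
I = 1.09×10⁻³ / (4π×10⁻⁷ × 600) = 1.45 A.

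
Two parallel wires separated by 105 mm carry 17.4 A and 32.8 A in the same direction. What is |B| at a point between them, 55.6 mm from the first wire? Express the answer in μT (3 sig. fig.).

B ≈ 70.2 μT

Each long wire gives B = μ₀I/(2πd). Distances are d₁ = 0.0556 m and d₂ = 0.0494 m.
B₁ = 6.26×10⁻⁵ T, B₂ = 1.33×10⁻⁴ T.
Between parallel currents the two contributions point in opposite directions, so they subtract. B = |B₁ − B₂| = |6.26×10⁻⁵ − 1.33×10⁻⁴| = 7.02×10⁻⁵ T.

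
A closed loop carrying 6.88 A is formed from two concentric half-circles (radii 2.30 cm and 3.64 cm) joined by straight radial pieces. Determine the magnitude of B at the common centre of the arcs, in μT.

The radial connectors point toward the centre, so dl × r̂ = 0 and they contribute nothing.
Each semicircle gives μ₀I/(4R): inner arc 9.40×10⁻⁵ T, outer arc 5.94×10⁻⁵ T.
The two arcs carry current in opposite angular senses, so their fields oppose: B = |9.40×10⁻⁵ − 5.94×10⁻⁵| = 3.46×10⁻⁵ T.

B ≈ 34.6 μT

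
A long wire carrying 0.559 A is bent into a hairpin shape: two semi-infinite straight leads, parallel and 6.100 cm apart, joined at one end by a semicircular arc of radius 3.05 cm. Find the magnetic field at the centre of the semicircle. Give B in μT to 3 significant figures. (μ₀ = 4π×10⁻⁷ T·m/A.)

B ≈ 9.42 μT

The semicircular arc contributes B_arc = μ₀I·π/(4πR) = μ₀I/(4R) = 5.76×10⁻⁶ T.
Each semi-infinite lead is at perpendicular distance R = 0.0305 m from the centre, with the perpendicular foot at its near end, so it contributes μ₀I/(4πR); both point the same way, together 3.67×10⁻⁶ T.
Arc and leads all point the same direction: B = 5.76×10⁻⁶ + 3.67×10⁻⁶ = 9.42×10⁻⁶ T.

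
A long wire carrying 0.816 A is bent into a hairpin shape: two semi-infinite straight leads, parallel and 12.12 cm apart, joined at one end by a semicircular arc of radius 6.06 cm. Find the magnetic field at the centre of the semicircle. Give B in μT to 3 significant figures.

B ≈ 6.92 μT

The semicircular arc contributes B_arc = μ₀I·π/(4πR) = μ₀I/(4R) = 4.23×10⁻⁶ T.
Each semi-infinite lead is at perpendicular distance R = 0.0606 m from the centre, with the perpendicular foot at its near end, so it contributes μ₀I/(4πR); both point the same way, together 2.69×10⁻⁶ T.
Arc and leads all point the same direction: B = 4.23×10⁻⁶ + 2.69×10⁻⁶ = 6.92×10⁻⁶ T.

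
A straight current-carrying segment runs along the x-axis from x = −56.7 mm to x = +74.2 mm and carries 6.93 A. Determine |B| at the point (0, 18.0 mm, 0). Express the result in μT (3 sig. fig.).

For a finite straight segment, B = (μ₀I/4πd)(sinθ₁ + sinθ₂), where θ₁, θ₂ are the angles from the perpendicular to each end.
The perpendicular distance is d = 0.018 m; the end-offsets along the wire are a = 0.0567 m and b = 0.0742 m.
sinθ₁ = 0.0567/√(0.0567²+0.018²) = 0.9531; sinθ₂ = 0.0742/√(0.0742²+0.018²) = 0.9718.
B = (4π×10⁻⁷ × 6.93) / (4π × 0.018) × (0.9531 + 0.9718) = 7.41×10⁻⁵ T.

B ≈ 74.1 μT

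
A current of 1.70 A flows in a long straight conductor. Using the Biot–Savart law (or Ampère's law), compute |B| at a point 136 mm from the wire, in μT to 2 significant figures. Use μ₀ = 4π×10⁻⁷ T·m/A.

B ≈ 2.5 μT

For an infinitely long straight wire, B = μ₀I/(2πd).
B = (4π×10⁻⁷ × 1.70) / (2π × 0.136) = 2.50×10⁻⁶ T.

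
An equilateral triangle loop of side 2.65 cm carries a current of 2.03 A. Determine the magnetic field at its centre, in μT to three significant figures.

Each side is a finite straight segment at perpendicular distance d = a/(2 tan(π/3)) = 0.00765 m from the centre, with end-angles ±π/3.
One side contributes B₁ = (μ₀I/4πd)·2 sin(π/3) = 4.60×10⁻⁵ T.
All 3 sides add in the same direction: B = 3 × 4.60×10⁻⁵ = 1.38×10⁻⁴ T.

B ≈ 138 μT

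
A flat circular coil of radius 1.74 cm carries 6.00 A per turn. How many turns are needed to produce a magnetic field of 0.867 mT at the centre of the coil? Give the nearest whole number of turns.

For an N-turn coil, B = Nμ₀I/(2R). A single turn gives B₁ = 2.17×10⁻⁴ T with R = 0.0174 m.
N = B/B₁ = 8.67×10⁻⁴ / 2.17×10⁻⁴ = 4.00.

N = 4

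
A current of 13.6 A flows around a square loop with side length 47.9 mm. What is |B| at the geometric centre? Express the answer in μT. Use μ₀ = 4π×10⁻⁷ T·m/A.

B ≈ 321 μT

Each side is a finite straight segment at perpendicular distance d = a/(2 tan(π/4)) = 0.02395 m from the centre, with end-angles ±π/4.
One side contributes B₁ = (μ₀I/4πd)·2 sin(π/4) = 8.03×10⁻⁵ T.
All 4 sides add in the same direction: B = 4 × 8.03×10⁻⁵ = 3.21×10⁻⁴ T.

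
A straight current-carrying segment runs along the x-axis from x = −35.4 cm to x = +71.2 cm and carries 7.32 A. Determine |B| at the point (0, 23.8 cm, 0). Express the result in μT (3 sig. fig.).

B ≈ 5.47 μT

For a finite straight segment, B = (μ₀I/4πd)(sinθ₁ + sinθ₂), where θ₁, θ₂ are the angles from the perpendicular to each end.
The perpendicular distance is d = 0.238 m; the end-offsets along the wire are a = 0.354 m and b = 0.712 m.
sinθ₁ = 0.354/√(0.354²+0.238²) = 0.8299; sinθ₂ = 0.712/√(0.712²+0.238²) = 0.9484.
B = (4π×10⁻⁷ × 7.32) / (4π × 0.238) × (0.8299 + 0.9484) = 5.47×10⁻⁶ T.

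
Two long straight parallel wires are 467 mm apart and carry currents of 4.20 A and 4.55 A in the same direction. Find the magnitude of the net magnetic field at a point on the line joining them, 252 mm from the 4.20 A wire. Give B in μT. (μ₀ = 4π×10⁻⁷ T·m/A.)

Each long wire gives B = μ₀I/(2πd). Distances are d₁ = 0.252 m and d₂ = 0.215 m.
B₁ = 3.33×10⁻⁶ T, B₂ = 4.23×10⁻⁶ T.
Between parallel currents the two contributions point in opposite directions, so they subtract. B = |B₁ − B₂| = |3.33×10⁻⁶ − 4.23×10⁻⁶| = 8.99×10⁻⁷ T.

B ≈ 0.899 μT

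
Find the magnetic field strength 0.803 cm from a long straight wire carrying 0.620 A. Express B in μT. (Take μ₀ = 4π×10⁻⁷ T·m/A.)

B ≈ 15.4 μT

For an infinitely long straight wire, B = μ₀I/(2πd).
B = (4π×10⁻⁷ × 0.620) / (2π × 0.00803) = 1.54×10⁻⁵ T.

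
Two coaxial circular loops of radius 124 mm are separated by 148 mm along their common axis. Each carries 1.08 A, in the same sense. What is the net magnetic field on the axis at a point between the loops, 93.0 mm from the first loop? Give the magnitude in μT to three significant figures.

B ≈ 6.98 μT

Each loop contributes B = μ₀IR²/[2(R²+z²)^(3/2)] on the axis, with z measured from that loop.
Loop 1 (z = 0.093 m): B₁ = 2.80×10⁻⁶ T. Loop 2 (z = 0.055 m): B₂ = 4.18×10⁻⁶ T.
The fields add: B = B₁ + B₂ = 6.98×10⁻⁶ T.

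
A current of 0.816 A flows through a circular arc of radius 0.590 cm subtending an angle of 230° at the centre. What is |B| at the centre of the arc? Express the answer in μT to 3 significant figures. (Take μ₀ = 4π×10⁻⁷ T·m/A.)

B ≈ 55.5 μT

The Biot–Savart field of a circular arc at its centre is B = μ₀Iφ/(4πR), with φ = 4.014 rad.
B = (4π×10⁻⁷ × 0.816 × 4.014) / (4π × 0.0059) = 5.55×10⁻⁵ T.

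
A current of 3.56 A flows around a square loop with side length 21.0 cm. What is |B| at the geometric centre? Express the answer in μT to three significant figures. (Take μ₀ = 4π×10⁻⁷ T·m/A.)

B ≈ 19.2 μT

Each side is a finite straight segment at perpendicular distance d = a/(2 tan(π/4)) = 0.105 m from the centre, with end-angles ±π/4.
One side contributes B₁ = (μ₀I/4πd)·2 sin(π/4) = 4.79×10⁻⁶ T.
All 4 sides add in the same direction: B = 4 × 4.79×10⁻⁶ = 1.92×10⁻⁵ T.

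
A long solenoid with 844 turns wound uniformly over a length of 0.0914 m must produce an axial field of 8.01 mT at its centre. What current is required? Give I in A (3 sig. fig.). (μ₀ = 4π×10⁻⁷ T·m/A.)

I ≈ 0.690 A

Inside a long solenoid B = μ₀nI with n = 9234 m⁻¹, so I = B/(μ₀n).
I = 8.01×10⁻³ / (4π×10⁻⁷ × 9234) = 0.690 A.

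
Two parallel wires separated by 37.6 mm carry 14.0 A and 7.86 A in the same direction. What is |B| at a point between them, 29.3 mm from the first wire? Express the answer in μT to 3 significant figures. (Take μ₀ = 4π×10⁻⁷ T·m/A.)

Each long wire gives B = μ₀I/(2πd). Distances are d₁ = 0.0293 m and d₂ = 0.0083 m.
B₁ = 9.56×10⁻⁵ T, B₂ = 1.89×10⁻⁴ T.
Between parallel currents the two contributions point in opposite directions, so they subtract. B = |B₁ − B₂| = |9.56×10⁻⁵ − 1.89×10⁻⁴| = 9.38×10⁻⁵ T.

B ≈ 93.8 μT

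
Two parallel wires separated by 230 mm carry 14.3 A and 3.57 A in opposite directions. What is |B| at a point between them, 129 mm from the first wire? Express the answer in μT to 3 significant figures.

B ≈ 29.2 μT

Each long wire gives B = μ₀I/(2πd). Distances are d₁ = 0.129 m and d₂ = 0.101 m.
B₁ = 2.22×10⁻⁵ T, B₂ = 7.07×10⁻⁶ T.
Between antiparallel currents both contributions point the same way, so they add. B = B₁ + B₂ = 2.22×10⁻⁵ + 7.07×10⁻⁶ = 2.92×10⁻⁵ T.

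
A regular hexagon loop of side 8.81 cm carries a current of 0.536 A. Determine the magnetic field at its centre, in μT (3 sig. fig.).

B ≈ 4.22 μT

Each side is a finite straight segment at perpendicular distance d = a/(2 tan(π/6)) = 0.0763 m from the centre, with end-angles ±π/6.
One side contributes B₁ = (μ₀I/4πd)·2 sin(π/6) = 7.03×10⁻⁷ T.
All 6 sides add in the same direction: B = 6 × 7.03×10⁻⁷ = 4.22×10⁻⁶ T.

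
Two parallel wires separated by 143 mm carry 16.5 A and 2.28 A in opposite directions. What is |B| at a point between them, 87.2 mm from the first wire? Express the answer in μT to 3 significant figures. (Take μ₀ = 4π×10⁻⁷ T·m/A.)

B ≈ 46.0 μT

Each long wire gives B = μ₀I/(2πd). Distances are d₁ = 0.0872 m and d₂ = 0.0558 m.
B₁ = 3.78×10⁻⁵ T, B₂ = 8.17×10⁻⁶ T.
Between antiparallel currents both contributions point the same way, so they add. B = B₁ + B₂ = 3.78×10⁻⁵ + 8.17×10⁻⁶ = 4.60×10⁻⁵ T.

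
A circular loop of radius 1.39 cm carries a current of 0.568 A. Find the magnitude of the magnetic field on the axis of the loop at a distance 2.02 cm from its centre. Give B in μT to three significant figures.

B ≈ 4.68 μT

On the axis of a circular loop, B = μ₀IR² / [2(R²+z²)^(3/2)].
R² + z² = (0.0139)² + (0.0202)² = 0.0006013 m², and (R²+z²)^(3/2) = 1.47×10⁻⁵ m³.
B = (4π×10⁻⁷ × 0.568 × 0.0001932) / (2 × 1.47×10⁻⁵) = 4.68×10⁻⁶ T.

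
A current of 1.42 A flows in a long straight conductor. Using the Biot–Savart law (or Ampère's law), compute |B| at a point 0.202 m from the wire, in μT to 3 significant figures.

B ≈ 1.41 μT

For an infinitely long straight wire, B = μ₀I/(2πd).
B = (4π×10⁻⁷ × 1.42) / (2π × 0.202) = 1.41×10⁻⁶ T.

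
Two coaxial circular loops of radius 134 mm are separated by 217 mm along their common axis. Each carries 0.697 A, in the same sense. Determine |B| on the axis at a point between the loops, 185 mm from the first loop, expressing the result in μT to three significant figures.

Each loop contributes B = μ₀IR²/[2(R²+z²)^(3/2)] on the axis, with z measured from that loop.
Loop 1 (z = 0.185 m): B₁ = 6.60×10⁻⁷ T. Loop 2 (z = 0.032 m): B₂ = 3.01×10⁻⁶ T.
The fields add: B = B₁ + B₂ = 3.67×10⁻⁶ T.

B ≈ 3.67 μT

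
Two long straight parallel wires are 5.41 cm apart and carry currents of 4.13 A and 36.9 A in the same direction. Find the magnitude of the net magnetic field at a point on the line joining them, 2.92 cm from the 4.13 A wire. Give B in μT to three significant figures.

Each long wire gives B = μ₀I/(2πd). Distances are d₁ = 0.0292 m and d₂ = 0.0249 m.
B₁ = 2.83×10⁻⁵ T, B₂ = 2.96×10⁻⁴ T.
Between parallel currents the two contributions point in opposite directions, so they subtract. B = |B₁ − B₂| = |2.83×10⁻⁵ − 2.96×10⁻⁴| = 2.68×10⁻⁴ T.

B ≈ 268 μT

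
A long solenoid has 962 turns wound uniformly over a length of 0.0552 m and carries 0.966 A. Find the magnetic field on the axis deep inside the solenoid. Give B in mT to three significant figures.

B ≈ 21.2 mT

Inside a long solenoid, B = μ₀nI with n = 1.743×10⁴ turns/m.
B = 4π×10⁻⁷ × 1.743×10⁴ × 0.966 = 2.12×10⁻² T.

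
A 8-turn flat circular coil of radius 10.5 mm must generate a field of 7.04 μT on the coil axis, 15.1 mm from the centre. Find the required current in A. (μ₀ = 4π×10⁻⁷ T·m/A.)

For an N-turn coil, B = Nμ₀IR²/[2(R²+z²)^(3/2)] with R = 0.0105 m, z = 0.0151 m, so I = 2B(R²+z²)^(3/2)/(Nμ₀R²) = 2 × 7.04×10⁻⁶ × 6.22×10⁻⁶ / (8 × 4π×10⁻⁷ × 0.0001103) = 7.90×10⁻² A.

I ≈ 0.0790 A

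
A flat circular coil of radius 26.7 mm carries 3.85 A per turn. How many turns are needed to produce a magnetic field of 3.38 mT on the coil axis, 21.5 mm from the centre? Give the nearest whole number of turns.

N = 79

For an N-turn coil, B = Nμ₀IR²/[2(R²+z²)^(3/2)]. A single turn gives B₁ = 4.28×10⁻⁵ T with R = 0.0267 m, z = 0.0215 m.
N = B/B₁ = 3.38×10⁻³ / 4.28×10⁻⁵ = 78.96.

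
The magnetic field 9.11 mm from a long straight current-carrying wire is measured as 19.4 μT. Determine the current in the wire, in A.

I ≈ 0.884 A

For a long straight wire B = μ₀I/(2πd), so I = 2πdB/μ₀.
I = 2π × 0.00911 × 1.94×10⁻⁵ / (4π×10⁻⁷) = 0.884 A.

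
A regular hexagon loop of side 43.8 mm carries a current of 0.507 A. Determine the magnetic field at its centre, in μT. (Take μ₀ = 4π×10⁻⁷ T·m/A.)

B ≈ 8.02 μT

Each side is a finite straight segment at perpendicular distance d = a/(2 tan(π/6)) = 0.03793 m from the centre, with end-angles ±π/6.
One side contributes B₁ = (μ₀I/4πd)·2 sin(π/6) = 1.34×10⁻⁶ T.
All 6 sides add in the same direction: B = 6 × 1.34×10⁻⁶ = 8.02×10⁻⁶ T.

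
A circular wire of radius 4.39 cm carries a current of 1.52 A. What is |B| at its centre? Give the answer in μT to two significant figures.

B ≈ 22 μT

At the centre of a circular loop the Biot–Savart law gives B = μ₀I/(2R).
B = (4π×10⁻⁷ × 1.52) / (2 × 0.0439) = 2.18×10⁻⁵ T.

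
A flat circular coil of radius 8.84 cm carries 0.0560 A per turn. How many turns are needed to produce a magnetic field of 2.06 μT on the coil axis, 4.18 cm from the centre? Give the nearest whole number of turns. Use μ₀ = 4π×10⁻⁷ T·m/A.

For an N-turn coil, B = Nμ₀IR²/[2(R²+z²)^(3/2)]. A single turn gives B₁ = 2.94×10⁻⁷ T with R = 0.0884 m, z = 0.0418 m.
N = B/B₁ = 2.06×10⁻⁶ / 2.94×10⁻⁷ = 7.00.

N = 7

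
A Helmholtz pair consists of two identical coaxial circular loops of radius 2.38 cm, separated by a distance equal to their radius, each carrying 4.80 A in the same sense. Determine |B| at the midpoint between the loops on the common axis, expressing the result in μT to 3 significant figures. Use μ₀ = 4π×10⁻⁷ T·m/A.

B ≈ 181 μT

Each loop contributes B = μ₀IR²/[2(R²+z²)^(3/2)] on the axis, with z measured from that loop.
Loop 1 (z = 0.0119 m): B₁ = 9.07×10⁻⁵ T. Loop 2 (z = 0.0119 m): B₂ = 9.07×10⁻⁵ T.
The fields add: B = B₁ + B₂ = 1.81×10⁻⁴ T.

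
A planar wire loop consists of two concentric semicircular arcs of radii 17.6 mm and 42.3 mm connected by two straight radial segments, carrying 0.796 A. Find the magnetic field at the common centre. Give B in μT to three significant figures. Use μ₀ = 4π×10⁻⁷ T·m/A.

The radial connectors point toward the centre, so dl × r̂ = 0 and they contribute nothing.
Each semicircle gives μ₀I/(4R): inner arc 1.42×10⁻⁵ T, outer arc 5.91×10⁻⁶ T.
The two arcs carry current in opposite angular senses, so their fields oppose: B = |1.42×10⁻⁵ − 5.91×10⁻⁶| = 8.30×10⁻⁶ T.

B ≈ 8.30 μT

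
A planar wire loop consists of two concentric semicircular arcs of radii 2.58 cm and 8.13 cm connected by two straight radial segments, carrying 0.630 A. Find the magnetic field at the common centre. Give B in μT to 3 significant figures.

B ≈ 5.24 μT

The radial connectors point toward the centre, so dl × r̂ = 0 and they contribute nothing.
Each semicircle gives μ₀I/(4R): inner arc 7.67×10⁻⁶ T, outer arc 2.43×10⁻⁶ T.
The two arcs carry current in opposite angular senses, so their fields oppose: B = |7.67×10⁻⁶ − 2.43×10⁻⁶| = 5.24×10⁻⁶ T.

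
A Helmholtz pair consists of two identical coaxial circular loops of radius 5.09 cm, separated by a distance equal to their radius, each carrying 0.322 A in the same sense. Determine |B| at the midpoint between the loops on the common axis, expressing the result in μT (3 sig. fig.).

B ≈ 5.69 μT

Each loop contributes B = μ₀IR²/[2(R²+z²)^(3/2)] on the axis, with z measured from that loop.
Loop 1 (z = 0.02545 m): B₁ = 2.84×10⁻⁶ T. Loop 2 (z = 0.02545 m): B₂ = 2.84×10⁻⁶ T.
The fields add: B = B₁ + B₂ = 5.69×10⁻⁶ T.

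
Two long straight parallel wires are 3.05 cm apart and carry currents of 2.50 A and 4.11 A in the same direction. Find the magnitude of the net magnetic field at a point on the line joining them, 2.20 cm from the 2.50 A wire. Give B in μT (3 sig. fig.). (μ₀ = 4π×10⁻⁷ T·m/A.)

Each long wire gives B = μ₀I/(2πd). Distances are d₁ = 0.022 m and d₂ = 0.0085 m.
B₁ = 2.27×10⁻⁵ T, B₂ = 9.67×10⁻⁵ T.
Between parallel currents the two contributions point in opposite directions, so they subtract. B = |B₁ − B₂| = |2.27×10⁻⁵ − 9.67×10⁻⁵| = 7.40×10⁻⁵ T.

B ≈ 74.0 μT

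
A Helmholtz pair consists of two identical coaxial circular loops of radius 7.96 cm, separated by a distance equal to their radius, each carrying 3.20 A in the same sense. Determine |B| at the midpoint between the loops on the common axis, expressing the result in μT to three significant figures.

Each loop contributes B = μ₀IR²/[2(R²+z²)^(3/2)] on the axis, with z measured from that loop.
Loop 1 (z = 0.0398 m): B₁ = 1.81×10⁻⁵ T. Loop 2 (z = 0.0398 m): B₂ = 1.81×10⁻⁵ T.
The fields add: B = B₁ + B₂ = 3.61×10⁻⁵ T.

B ≈ 36.1 μT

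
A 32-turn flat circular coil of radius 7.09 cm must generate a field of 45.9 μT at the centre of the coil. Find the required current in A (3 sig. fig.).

I ≈ 0.162 A

For an N-turn coil, B = Nμ₀I/(2R) with R = 0.0709 m, so I = 2RB/(Nμ₀) = 2 × 0.0709 × 4.59×10⁻⁵ / (32 × 4π×10⁻⁷) = 0.162 A.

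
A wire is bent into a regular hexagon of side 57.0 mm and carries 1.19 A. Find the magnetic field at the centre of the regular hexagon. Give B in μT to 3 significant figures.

Each side is a finite straight segment at perpendicular distance d = a/(2 tan(π/6)) = 0.04936 m from the centre, with end-angles ±π/6.
One side contributes B₁ = (μ₀I/4πd)·2 sin(π/6) = 2.41×10⁻⁶ T.
All 6 sides add in the same direction: B = 6 × 2.41×10⁻⁶ = 1.45×10⁻⁵ T.

B ≈ 14.5 μT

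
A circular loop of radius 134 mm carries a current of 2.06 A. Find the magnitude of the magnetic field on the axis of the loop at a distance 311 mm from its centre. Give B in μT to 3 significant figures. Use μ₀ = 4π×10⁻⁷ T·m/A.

B ≈ 0.598 μT

On the axis of a circular loop, B = μ₀IR² / [2(R²+z²)^(3/2)].
R² + z² = (0.134)² + (0.311)² = 0.1147 m², and (R²+z²)^(3/2) = 3.88×10⁻² m³.
B = (4π×10⁻⁷ × 2.06 × 0.01796) / (2 × 3.88×10⁻²) = 5.98×10⁻⁷ T.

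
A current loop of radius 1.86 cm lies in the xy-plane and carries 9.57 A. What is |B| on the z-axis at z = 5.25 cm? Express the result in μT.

B ≈ 12.0 μT

On the axis of a circular loop, B = μ₀IR² / [2(R²+z²)^(3/2)].
R² + z² = (0.0186)² + (0.0525)² = 0.003102 m², and (R²+z²)^(3/2) = 1.73×10⁻⁴ m³.
B = (4π×10⁻⁷ × 9.57 × 0.000346) / (2 × 1.73×10⁻⁴) = 1.20×10⁻⁵ T.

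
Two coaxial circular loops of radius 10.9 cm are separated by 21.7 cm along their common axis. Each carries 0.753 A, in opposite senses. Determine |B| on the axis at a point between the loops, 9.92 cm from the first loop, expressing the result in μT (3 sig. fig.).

B ≈ 0.396 μT

Each loop contributes B = μ₀IR²/[2(R²+z²)^(3/2)] on the axis, with z measured from that loop.
Loop 1 (z = 0.0992 m): B₁ = 1.76×10⁻⁶ T. Loop 2 (z = 0.1178 m): B₂ = 1.36×10⁻⁶ T.
The fields oppose: B = |B₁ − B₂| = 3.96×10⁻⁷ T.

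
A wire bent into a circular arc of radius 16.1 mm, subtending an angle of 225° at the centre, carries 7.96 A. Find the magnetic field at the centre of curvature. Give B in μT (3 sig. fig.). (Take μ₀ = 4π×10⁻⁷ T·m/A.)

The Biot–Savart field of a circular arc at its centre is B = μ₀Iφ/(4πR), with φ = 3.927 rad.
B = (4π×10⁻⁷ × 7.96 × 3.927) / (4π × 0.0161) = 1.94×10⁻⁴ T.

B ≈ 194 μT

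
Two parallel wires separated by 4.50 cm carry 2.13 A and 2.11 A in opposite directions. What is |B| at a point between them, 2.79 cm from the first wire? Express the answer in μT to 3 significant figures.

Each long wire gives B = μ₀I/(2πd). Distances are d₁ = 0.0279 m and d₂ = 0.0171 m.
B₁ = 1.53×10⁻⁵ T, B₂ = 2.47×10⁻⁵ T.
Between antiparallel currents both contributions point the same way, so they add. B = B₁ + B₂ = 1.53×10⁻⁵ + 2.47×10⁻⁵ = 3.99×10⁻⁵ T.

B ≈ 39.9 μT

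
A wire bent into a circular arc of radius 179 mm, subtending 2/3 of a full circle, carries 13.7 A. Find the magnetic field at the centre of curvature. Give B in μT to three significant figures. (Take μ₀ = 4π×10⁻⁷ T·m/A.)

The Biot–Savart field of a circular arc at its centre is B = μ₀Iφ/(4πR), with φ = 4.189 rad.
B = (4π×10⁻⁷ × 13.7 × 4.189) / (4π × 0.179) = 3.21×10⁻⁵ T.

B ≈ 32.1 μT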